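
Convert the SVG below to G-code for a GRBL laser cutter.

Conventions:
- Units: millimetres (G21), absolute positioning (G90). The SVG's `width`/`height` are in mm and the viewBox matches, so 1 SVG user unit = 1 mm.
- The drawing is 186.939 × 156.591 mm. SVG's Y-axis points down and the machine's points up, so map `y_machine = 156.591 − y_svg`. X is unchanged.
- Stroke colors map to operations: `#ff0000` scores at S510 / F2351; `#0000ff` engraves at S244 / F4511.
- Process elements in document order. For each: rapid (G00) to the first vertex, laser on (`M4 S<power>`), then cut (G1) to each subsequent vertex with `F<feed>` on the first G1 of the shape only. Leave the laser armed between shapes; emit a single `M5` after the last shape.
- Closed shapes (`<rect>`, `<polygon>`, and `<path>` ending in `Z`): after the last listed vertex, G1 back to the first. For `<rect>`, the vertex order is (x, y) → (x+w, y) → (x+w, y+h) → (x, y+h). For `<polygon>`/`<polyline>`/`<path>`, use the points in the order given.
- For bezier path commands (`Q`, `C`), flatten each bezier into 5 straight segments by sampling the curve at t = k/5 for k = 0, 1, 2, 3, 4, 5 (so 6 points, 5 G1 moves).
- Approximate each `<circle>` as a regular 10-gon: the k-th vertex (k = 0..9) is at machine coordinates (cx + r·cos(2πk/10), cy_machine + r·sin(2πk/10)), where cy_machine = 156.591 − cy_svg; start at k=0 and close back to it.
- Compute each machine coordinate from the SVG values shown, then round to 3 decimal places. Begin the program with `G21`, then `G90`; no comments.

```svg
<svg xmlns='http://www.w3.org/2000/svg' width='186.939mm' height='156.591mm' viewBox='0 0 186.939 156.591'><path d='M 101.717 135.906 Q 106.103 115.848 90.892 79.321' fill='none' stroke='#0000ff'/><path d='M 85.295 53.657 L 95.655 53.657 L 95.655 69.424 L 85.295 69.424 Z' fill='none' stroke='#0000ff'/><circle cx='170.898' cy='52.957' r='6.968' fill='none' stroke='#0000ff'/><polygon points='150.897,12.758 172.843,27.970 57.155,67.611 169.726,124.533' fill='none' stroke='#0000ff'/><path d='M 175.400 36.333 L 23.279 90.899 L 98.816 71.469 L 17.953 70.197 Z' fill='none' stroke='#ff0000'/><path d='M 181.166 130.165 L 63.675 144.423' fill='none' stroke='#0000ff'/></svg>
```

Since the viewBox matches the mm dimensions, user units are millimetres directly. The only transform is the Y-flip y_m = 156.591 − y_svg.

Shape 1 is a quadratic bezier drawn with `<path>`. Its stroke #0000ff means engrave at S244, F4511. After flipping Y the toolpath is (101.717,20.685) → (102.688,29.367) → (102.090,39.366) → (99.925,50.683) → (96.193,63.318) → (90.892,77.270).

Shape 2 is a rectangle drawn with `<path>`. Its stroke #0000ff means engrave at S244, F4511. After flipping Y the toolpath is (85.295,102.934) → (95.655,102.934) → (95.655,87.167) → (85.295,87.167) → (85.295,102.934), returning to the start.

Shape 3 is a circle drawn with `<circle>`. Its stroke #0000ff means engrave at S244, F4511. After flipping Y the toolpath is (177.866,103.634) → (176.535,107.730) → (173.051,110.261) → (168.745,110.261) → (165.261,107.730) → (163.930,103.634) → (165.261,99.538) → (168.745,97.007) → (173.051,97.007) → (176.535,99.538) → (177.866,103.634), returning to the start.

Shape 4 is a closed polygon drawn with `<polygon>`. Its stroke #0000ff means engrave at S244, F4511. After flipping Y the toolpath is (150.897,143.833) → (172.843,128.621) → (57.155,88.980) → (169.726,32.058) → (150.897,143.833), returning to the start.

Shape 5 is a closed polygon drawn with `<path>`. Its stroke #ff0000 means score at S510, F2351. After flipping Y the toolpath is (175.400,120.258) → (23.279,65.692) → (98.816,85.122) → (17.953,86.394) → (175.400,120.258), returning to the start.

Shape 6 is a line segment drawn with `<path>`. Its stroke #0000ff means engrave at S244, F4511. After flipping Y the toolpath is (181.166,26.426) → (63.675,12.168).

G21
G90
G00 X101.717 Y20.685
M4 S244
G1 X102.688 Y29.367 F4511
G1 X102.090 Y39.366
G1 X99.925 Y50.683
G1 X96.193 Y63.318
G1 X90.892 Y77.270
G00 X85.295 Y102.934
M4 S244
G1 X95.655 Y102.934 F4511
G1 X95.655 Y87.167
G1 X85.295 Y87.167
G1 X85.295 Y102.934
G00 X177.866 Y103.634
M4 S244
G1 X176.535 Y107.730 F4511
G1 X173.051 Y110.261
G1 X168.745 Y110.261
G1 X165.261 Y107.730
G1 X163.930 Y103.634
G1 X165.261 Y99.538
G1 X168.745 Y97.007
G1 X173.051 Y97.007
G1 X176.535 Y99.538
G1 X177.866 Y103.634
G00 X150.897 Y143.833
M4 S244
G1 X172.843 Y128.621 F4511
G1 X57.155 Y88.980
G1 X169.726 Y32.058
G1 X150.897 Y143.833
G00 X175.400 Y120.258
M4 S510
G1 X23.279 Y65.692 F2351
G1 X98.816 Y85.122
G1 X17.953 Y86.394
G1 X175.400 Y120.258
G00 X181.166 Y26.426
M4 S244
G1 X63.675 Y12.168 F4511
M5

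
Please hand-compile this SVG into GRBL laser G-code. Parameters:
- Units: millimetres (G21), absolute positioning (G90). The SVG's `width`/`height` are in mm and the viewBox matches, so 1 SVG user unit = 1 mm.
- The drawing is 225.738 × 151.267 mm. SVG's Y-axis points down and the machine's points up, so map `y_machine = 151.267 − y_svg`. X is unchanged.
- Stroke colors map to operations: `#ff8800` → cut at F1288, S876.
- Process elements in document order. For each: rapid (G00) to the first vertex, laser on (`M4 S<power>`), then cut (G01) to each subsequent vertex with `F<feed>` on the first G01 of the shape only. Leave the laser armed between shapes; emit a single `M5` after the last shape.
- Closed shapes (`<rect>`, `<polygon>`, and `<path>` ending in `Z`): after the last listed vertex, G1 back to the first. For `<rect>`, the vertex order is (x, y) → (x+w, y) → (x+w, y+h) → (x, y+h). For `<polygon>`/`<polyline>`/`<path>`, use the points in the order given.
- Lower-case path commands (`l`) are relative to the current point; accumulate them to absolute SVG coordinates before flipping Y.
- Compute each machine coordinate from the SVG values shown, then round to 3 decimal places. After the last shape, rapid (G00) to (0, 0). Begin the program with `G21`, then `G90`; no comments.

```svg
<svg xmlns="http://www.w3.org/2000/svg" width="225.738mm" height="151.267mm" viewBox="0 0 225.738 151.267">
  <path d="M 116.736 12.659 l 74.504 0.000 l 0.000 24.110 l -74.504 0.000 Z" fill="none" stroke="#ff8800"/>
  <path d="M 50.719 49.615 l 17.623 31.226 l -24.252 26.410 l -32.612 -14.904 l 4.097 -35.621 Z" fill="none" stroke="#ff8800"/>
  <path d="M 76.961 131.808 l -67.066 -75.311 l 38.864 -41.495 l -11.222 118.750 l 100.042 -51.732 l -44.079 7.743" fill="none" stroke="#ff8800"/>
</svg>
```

G21
G90
G00 X116.736 Y138.608
M4 S876
G01 X191.240 Y138.608 F1288
G01 X191.240 Y114.498
G01 X116.736 Y114.498
G01 X116.736 Y138.608
G00 X50.719 Y101.652
M4 S876
G01 X68.342 Y70.426 F1288
G01 X44.090 Y44.016
G01 X11.478 Y58.920
G01 X15.575 Y94.541
G01 X50.719 Y101.652
G00 X76.961 Y19.459
M4 S876
G01 X9.895 Y94.770 F1288
G01 X48.759 Y136.265
G01 X37.537 Y17.515
G01 X137.579 Y69.247
G01 X93.500 Y61.504
M5
G00 X0.000 Y0.000

1 u = 1 mm; y_m = 151.267 − y.

[1] `<path>` rectangle, #ff8800→cut S876 F1288: (116.736,138.608) → (191.240,138.608) → (191.240,114.498) → (116.736,114.498) → (116.736,138.608) (closed)

[2] `<path>` regular polygon, #ff8800→cut S876 F1288: (50.719,101.652) → (68.342,70.426) → (44.090,44.016) → (11.478,58.920) → (15.575,94.541) → (50.719,101.652) (closed)

[3] `<path>` open polyline, #ff8800→cut S876 F1288: (76.961,19.459) → (9.895,94.770) → (48.759,136.265) → (37.537,17.515) → (137.579,69.247) → (93.500,61.504)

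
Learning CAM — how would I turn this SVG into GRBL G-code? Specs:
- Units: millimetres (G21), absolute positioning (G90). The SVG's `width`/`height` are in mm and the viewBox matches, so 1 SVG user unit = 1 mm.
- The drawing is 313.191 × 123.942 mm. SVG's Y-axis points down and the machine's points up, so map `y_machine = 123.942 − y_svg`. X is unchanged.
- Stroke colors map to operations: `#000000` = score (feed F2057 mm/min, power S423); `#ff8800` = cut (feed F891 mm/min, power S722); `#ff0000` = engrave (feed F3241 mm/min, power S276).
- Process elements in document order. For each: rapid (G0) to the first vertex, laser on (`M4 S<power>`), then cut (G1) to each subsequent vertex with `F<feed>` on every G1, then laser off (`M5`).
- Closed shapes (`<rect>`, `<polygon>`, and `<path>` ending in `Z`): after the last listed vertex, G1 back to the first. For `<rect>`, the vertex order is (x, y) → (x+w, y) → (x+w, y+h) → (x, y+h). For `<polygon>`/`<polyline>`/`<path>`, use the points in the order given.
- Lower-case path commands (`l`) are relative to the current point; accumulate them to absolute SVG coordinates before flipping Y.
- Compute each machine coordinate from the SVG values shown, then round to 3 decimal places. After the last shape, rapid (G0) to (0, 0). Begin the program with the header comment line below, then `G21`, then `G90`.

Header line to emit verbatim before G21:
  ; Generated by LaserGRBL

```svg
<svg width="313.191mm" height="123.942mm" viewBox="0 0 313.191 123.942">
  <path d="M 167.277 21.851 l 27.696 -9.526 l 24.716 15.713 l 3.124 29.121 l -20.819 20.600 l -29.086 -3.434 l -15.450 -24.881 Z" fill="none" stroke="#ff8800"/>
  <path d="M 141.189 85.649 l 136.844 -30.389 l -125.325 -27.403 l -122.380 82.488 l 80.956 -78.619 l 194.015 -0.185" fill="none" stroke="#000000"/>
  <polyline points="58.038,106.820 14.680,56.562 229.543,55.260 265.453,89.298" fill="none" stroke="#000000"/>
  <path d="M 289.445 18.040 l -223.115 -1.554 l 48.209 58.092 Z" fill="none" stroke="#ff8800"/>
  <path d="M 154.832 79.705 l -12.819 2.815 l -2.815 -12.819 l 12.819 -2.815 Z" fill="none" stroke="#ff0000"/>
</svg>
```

1 u = 1 mm; y_m = 123.942 − y.

[1] `<path>` regular polygon, #ff8800→cut S722 F891: (167.277,102.091) → (194.973,111.617) → (219.689,95.904) → (222.813,66.783) → (201.994,46.183) → (172.908,49.617) → (157.458,74.498) → (167.277,102.091) (closed)

[2] `<path>` open polyline, #000000→score S423 F2057: (141.189,38.293) → (278.033,68.682) → (152.708,96.085) → (30.328,13.597) → (111.284,92.216) → (305.299,92.401)

[3] `<polyline>` open polyline, #000000→score S423 F2057: (58.038,17.122) → (14.680,67.380) → (229.543,68.682) → (265.453,34.644)

[4] `<path>` closed polygon, #ff8800→cut S722 F891: (289.445,105.902) → (66.330,107.456) → (114.539,49.364) → (289.445,105.902) (closed)

[5] `<path>` regular polygon, #ff0000→engrave S276 F3241: (154.832,44.237) → (142.013,41.422) → (139.198,54.241) → (152.017,57.056) → (154.832,44.237) (closed)

; Generated by LaserGRBL
G21
G90
G0 X167.277 Y102.091
M4 S722
G1 X194.973 Y111.617 F891
G1 X219.689 Y95.904 F891
G1 X222.813 Y66.783 F891
G1 X201.994 Y46.183 F891
G1 X172.908 Y49.617 F891
G1 X157.458 Y74.498 F891
G1 X167.277 Y102.091 F891
M5
G0 X141.189 Y38.293
M4 S423
G1 X278.033 Y68.682 F2057
G1 X152.708 Y96.085 F2057
G1 X30.328 Y13.597 F2057
G1 X111.284 Y92.216 F2057
G1 X305.299 Y92.401 F2057
M5
G0 X58.038 Y17.122
M4 S423
G1 X14.680 Y67.380 F2057
G1 X229.543 Y68.682 F2057
G1 X265.453 Y34.644 F2057
M5
G0 X289.445 Y105.902
M4 S722
G1 X66.330 Y107.456 F891
G1 X114.539 Y49.364 F891
G1 X289.445 Y105.902 F891
M5
G0 X154.832 Y44.237
M4 S276
G1 X142.013 Y41.422 F3241
G1 X139.198 Y54.241 F3241
G1 X152.017 Y57.056 F3241
G1 X154.832 Y44.237 F3241
M5
G0 X0.000 Y0.000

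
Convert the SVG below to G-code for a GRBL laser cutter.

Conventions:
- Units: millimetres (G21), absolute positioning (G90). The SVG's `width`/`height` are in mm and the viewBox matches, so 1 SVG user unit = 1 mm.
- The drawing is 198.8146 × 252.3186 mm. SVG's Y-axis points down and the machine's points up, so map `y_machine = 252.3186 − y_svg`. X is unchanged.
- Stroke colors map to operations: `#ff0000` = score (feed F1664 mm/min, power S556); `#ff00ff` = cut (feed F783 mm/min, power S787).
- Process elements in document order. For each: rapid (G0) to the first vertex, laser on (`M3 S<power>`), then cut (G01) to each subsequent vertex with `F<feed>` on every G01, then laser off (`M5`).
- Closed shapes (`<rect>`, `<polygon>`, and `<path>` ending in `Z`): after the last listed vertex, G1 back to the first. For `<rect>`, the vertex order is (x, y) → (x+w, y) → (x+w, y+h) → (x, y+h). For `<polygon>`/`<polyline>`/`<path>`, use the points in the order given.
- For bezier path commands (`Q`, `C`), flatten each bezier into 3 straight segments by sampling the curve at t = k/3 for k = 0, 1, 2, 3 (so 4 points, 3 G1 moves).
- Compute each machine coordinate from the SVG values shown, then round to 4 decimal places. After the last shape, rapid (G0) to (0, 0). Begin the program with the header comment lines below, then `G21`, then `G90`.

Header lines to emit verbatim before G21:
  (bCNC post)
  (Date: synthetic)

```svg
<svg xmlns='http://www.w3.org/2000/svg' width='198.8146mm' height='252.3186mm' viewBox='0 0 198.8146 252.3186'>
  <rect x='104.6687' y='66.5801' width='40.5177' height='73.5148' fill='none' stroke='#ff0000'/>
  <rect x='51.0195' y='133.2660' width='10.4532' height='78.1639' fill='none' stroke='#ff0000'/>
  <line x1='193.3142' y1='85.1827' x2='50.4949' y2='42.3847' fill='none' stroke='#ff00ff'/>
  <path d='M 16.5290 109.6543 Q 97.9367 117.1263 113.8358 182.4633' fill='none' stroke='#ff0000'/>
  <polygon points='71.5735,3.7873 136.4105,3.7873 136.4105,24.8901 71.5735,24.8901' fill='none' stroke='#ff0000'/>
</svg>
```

1 u = 1 mm; y_m = 252.3186 − y.

[1] `<rect>` rectangle, #ff0000→score S556 F1664: (104.6687,185.7385) → (145.1864,185.7385) → (145.1864,112.2237) → (104.6687,112.2237) → (104.6687,185.7385) (closed)

[2] `<rect>` rectangle, #ff0000→score S556 F1664: (51.0195,119.0526) → (61.4727,119.0526) → (61.4727,40.8887) → (51.0195,40.8887) → (51.0195,119.0526) (closed)

[3] `<line>` line segment, #ff00ff→cut S787 F783: (193.3142,167.1359) → (50.4949,209.9339)

[4] `<path>` quadratic bezier, #ff0000→score S556 F1664: (16.5290,142.6643) → (63.5221,131.2535) → (95.9577,106.9839) → (113.8358,69.8553)

[5] `<polygon>` rectangle, #ff0000→score S556 F1664: (71.5735,248.5313) → (136.4105,248.5313) → (136.4105,227.4285) → (71.5735,227.4285) → (71.5735,248.5313) (closed)

(bCNC post)
(Date: synthetic)
G21
G90
G0 X104.6687 Y185.7385
M3 S556
G01 X145.1864 Y185.7385 F1664
G01 X145.1864 Y112.2237 F1664
G01 X104.6687 Y112.2237 F1664
G01 X104.6687 Y185.7385 F1664
M5
G0 X51.0195 Y119.0526
M3 S556
G01 X61.4727 Y119.0526 F1664
G01 X61.4727 Y40.8887 F1664
G01 X51.0195 Y40.8887 F1664
G01 X51.0195 Y119.0526 F1664
M5
G0 X193.3142 Y167.1359
M3 S787
G01 X50.4949 Y209.9339 F783
M5
G0 X16.5290 Y142.6643
M3 S556
G01 X63.5221 Y131.2535 F1664
G01 X95.9577 Y106.9839 F1664
G01 X113.8358 Y69.8553 F1664
M5
G0 X71.5735 Y248.5313
M3 S556
G01 X136.4105 Y248.5313 F1664
G01 X136.4105 Y227.4285 F1664
G01 X71.5735 Y227.4285 F1664
G01 X71.5735 Y248.5313 F1664
M5
G0 X0.0000 Y0.0000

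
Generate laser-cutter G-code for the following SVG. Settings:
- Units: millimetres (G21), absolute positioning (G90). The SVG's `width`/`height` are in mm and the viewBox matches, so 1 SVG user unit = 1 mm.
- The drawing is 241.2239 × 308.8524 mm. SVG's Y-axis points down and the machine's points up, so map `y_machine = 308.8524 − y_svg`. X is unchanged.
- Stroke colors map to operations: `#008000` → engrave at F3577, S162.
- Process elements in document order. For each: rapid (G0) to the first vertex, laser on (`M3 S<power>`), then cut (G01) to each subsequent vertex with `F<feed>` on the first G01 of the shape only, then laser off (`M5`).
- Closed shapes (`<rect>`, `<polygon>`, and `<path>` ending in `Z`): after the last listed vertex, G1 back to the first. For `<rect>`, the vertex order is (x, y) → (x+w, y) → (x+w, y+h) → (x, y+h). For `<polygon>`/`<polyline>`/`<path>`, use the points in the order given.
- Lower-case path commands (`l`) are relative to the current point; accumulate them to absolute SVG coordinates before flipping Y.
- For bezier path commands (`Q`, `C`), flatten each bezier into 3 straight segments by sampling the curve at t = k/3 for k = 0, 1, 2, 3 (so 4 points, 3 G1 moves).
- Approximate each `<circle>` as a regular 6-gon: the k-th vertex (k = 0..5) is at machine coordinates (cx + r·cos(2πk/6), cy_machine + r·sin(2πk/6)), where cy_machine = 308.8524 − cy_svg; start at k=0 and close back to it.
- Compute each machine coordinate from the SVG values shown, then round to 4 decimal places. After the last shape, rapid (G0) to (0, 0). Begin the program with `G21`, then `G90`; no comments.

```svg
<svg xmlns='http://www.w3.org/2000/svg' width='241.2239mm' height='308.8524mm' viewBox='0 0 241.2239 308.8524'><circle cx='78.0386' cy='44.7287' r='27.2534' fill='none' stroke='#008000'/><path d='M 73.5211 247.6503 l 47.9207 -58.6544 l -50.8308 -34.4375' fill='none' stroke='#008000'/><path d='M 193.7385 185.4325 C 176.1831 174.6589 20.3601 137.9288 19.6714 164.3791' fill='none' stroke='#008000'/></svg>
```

viewBox `0 0 241.2239 308.8524` with mm width/height → 1 unit = 1 mm. Flip: y_m = 308.8524 − y_svg.

**Shape 1** — `<circle>` circle, stroke `#008000` → engrave (S162, F3577). Machine vertices: (105.2920,264.1237) → (91.6653,287.7258) → (64.4119,287.7258) → (50.7852,264.1237) → (64.4119,240.5216) → (91.6653,240.5216) → (105.2920,264.1237). Closed: final G1 returns to the first vertex.

**Shape 2** — `<path>` open polyline, stroke `#008000` → engrave (S162, F3577). Machine vertices: (73.5211,61.2021) → (121.4418,119.8565) → (70.6110,154.2940). Open path.

**Shape 3** — `<path>` cubic bezier, stroke `#008000` → engrave (S162, F3577). Control points (SVG): P0=(193.7385,185.4325), P1=(176.1831,174.6589), P2=(20.3601,137.9288), P3=(19.6714,164.3791); sampled at t=k/3. Machine vertices: (193.7385,123.4199) → (140.9606,139.5443) → (61.2048,153.1648) → (19.6714,144.4733). Open path.

G21
G90
G0 X105.2920 Y264.1237
M3 S162
G01 X91.6653 Y287.7258 F3577
G01 X64.4119 Y287.7258
G01 X50.7852 Y264.1237
G01 X64.4119 Y240.5216
G01 X91.6653 Y240.5216
G01 X105.2920 Y264.1237
M5
G0 X73.5211 Y61.2021
M3 S162
G01 X121.4418 Y119.8565 F3577
G01 X70.6110 Y154.2940
M5
G0 X193.7385 Y123.4199
M3 S162
G01 X140.9606 Y139.5443 F3577
G01 X61.2048 Y153.1648
G01 X19.6714 Y144.4733
M5
G0 X0.0000 Y0.0000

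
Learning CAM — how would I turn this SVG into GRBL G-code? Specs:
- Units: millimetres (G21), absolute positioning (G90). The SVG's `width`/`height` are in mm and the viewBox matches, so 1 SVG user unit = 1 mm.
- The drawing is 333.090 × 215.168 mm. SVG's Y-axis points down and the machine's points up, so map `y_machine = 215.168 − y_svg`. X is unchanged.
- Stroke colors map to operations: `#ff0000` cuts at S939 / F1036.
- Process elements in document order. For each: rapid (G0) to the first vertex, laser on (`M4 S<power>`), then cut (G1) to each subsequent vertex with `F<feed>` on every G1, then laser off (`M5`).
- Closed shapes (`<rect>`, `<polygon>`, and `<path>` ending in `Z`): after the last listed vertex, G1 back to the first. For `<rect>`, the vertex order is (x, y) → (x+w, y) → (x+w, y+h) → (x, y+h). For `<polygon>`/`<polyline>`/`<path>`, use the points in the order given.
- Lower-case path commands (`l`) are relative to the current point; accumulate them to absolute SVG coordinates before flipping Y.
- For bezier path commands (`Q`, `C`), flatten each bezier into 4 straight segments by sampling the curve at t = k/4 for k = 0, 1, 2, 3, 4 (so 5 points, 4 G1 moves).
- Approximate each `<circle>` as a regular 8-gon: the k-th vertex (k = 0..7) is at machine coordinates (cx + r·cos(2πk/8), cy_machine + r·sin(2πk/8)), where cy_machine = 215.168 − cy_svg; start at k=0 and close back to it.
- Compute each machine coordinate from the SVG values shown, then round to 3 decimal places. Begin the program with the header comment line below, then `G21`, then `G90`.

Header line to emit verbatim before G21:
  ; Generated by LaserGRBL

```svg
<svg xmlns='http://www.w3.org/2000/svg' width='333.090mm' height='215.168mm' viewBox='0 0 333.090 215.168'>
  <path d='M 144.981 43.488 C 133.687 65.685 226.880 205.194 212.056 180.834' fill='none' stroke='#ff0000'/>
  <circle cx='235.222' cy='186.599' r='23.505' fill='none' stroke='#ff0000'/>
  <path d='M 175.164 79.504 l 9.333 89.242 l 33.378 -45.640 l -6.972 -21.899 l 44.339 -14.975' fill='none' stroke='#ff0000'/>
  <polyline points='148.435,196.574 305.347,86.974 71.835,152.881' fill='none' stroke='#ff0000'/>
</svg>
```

; Generated by LaserGRBL
G21
G90
G0 X144.981 Y171.680
M4 S939
G1 X152.781 Y137.430 F1036
G1 X179.842 Y85.548 F1036
G1 X206.241 Y42.396 F1036
G1 X212.056 Y34.334 F1036
M5
G0 X258.727 Y28.569
M4 S939
G1 X251.843 Y45.190 F1036
G1 X235.222 Y52.074 F1036
G1 X218.601 Y45.190 F1036
G1 X211.717 Y28.569 F1036
G1 X218.601 Y11.948 F1036
G1 X235.222 Y5.064 F1036
G1 X251.843 Y11.948 F1036
G1 X258.727 Y28.569 F1036
M5
G0 X175.164 Y135.664
M4 S939
G1 X184.497 Y46.422 F1036
G1 X217.875 Y92.062 F1036
G1 X210.903 Y113.961 F1036
G1 X255.242 Y128.936 F1036
M5
G0 X148.435 Y18.594
M4 S939
G1 X305.347 Y128.194 F1036
G1 X71.835 Y62.287 F1036
M5

Since the viewBox matches the mm dimensions, user units are millimetres directly. The only transform is the Y-flip y_m = 215.168 − y_svg.

Shape 1 is a cubic bezier drawn with `<path>`. Its stroke #ff0000 means cut at S939, F1036. After flipping Y the toolpath is (144.981,171.680) → (152.781,137.430) → (179.842,85.548) → (206.241,42.396) → (212.056,34.334).

Shape 2 is a circle drawn with `<circle>`. Its stroke #ff0000 means cut at S939, F1036. After flipping Y the toolpath is (258.727,28.569) → (251.843,45.190) → (235.222,52.074) → (218.601,45.190) → (211.717,28.569) → (218.601,11.948) → (235.222,5.064) → (251.843,11.948) → (258.727,28.569), returning to the start.

Shape 3 is a open polyline drawn with `<path>`. Its stroke #ff0000 means cut at S939, F1036. After flipping Y the toolpath is (175.164,135.664) → (184.497,46.422) → (217.875,92.062) → (210.903,113.961) → (255.242,128.936).

Shape 4 is a open polyline drawn with `<polyline>`. Its stroke #ff0000 means cut at S939, F1036. After flipping Y the toolpath is (148.435,18.594) → (305.347,128.194) → (71.835,62.287).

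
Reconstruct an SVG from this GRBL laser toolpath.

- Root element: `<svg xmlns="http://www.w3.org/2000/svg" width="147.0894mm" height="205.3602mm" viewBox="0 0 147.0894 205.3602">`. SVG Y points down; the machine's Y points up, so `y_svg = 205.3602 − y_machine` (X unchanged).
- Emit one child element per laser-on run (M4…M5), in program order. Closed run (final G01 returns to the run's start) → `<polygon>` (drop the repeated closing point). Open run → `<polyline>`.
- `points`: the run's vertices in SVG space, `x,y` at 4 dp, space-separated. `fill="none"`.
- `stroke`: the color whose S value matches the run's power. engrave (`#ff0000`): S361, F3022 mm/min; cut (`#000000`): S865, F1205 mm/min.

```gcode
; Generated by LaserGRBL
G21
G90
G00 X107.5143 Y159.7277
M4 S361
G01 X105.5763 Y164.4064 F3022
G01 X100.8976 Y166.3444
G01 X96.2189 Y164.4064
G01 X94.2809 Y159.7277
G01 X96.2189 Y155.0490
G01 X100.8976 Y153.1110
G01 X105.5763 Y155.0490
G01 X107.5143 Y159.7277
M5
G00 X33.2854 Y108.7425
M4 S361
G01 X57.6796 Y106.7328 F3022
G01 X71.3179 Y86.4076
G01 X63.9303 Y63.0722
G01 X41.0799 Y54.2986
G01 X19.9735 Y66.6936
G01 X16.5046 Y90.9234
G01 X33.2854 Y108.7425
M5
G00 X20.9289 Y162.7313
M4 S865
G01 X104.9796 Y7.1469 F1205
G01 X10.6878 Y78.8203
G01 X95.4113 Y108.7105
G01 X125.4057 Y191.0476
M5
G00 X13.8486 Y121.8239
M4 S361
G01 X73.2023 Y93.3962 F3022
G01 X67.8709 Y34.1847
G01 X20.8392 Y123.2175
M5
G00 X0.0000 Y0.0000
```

Machine Y-up, SVG Y-down with viewBox height 205.3602, so y_svg = 205.3602 − y_machine; X carries over.

Run 1: the run's S361 means `#ff0000` (engrave). The run returns to its start, so emit a `<polygon>` with points (Y-flipped): 107.5143,45.6325 105.5763,40.9538 100.8976,39.0158 96.2189,40.9538 94.2809,45.6325 96.2189,50.3112 100.8976,52.2492 105.5763,50.3112.

Run 2: power S361 maps to stroke `#ff0000` (engrave). The run returns to its start, so emit a `<polygon>` with points (Y-flipped): 33.2854,96.6177 57.6796,98.6274 71.3179,118.9526 63.9303,142.2880 41.0799,151.0616 19.9735,138.6666 16.5046,114.4368.

Run 3: power S865 maps to stroke `#000000` (cut). The run is open, so emit a `<polyline>` with points (Y-flipped): 20.9289,42.6289 104.9796,198.2133 10.6878,126.5399 95.4113,96.6497 125.4057,14.3126.

Run 4: the run's S361 means `#ff0000` (engrave). The run is open, so emit a `<polyline>` with points (Y-flipped): 13.8486,83.5363 73.2023,111.9640 67.8709,171.1755 20.8392,82.1427.

<svg xmlns="http://www.w3.org/2000/svg" width="147.0894mm" height="205.3602mm" viewBox="0 0 147.0894 205.3602">
  <polygon points="107.5143,45.6325 105.5763,40.9538 100.8976,39.0158 96.2189,40.9538 94.2809,45.6325 96.2189,50.3112 100.8976,52.2492 105.5763,50.3112" fill="none" stroke="#ff0000"/>
  <polygon points="33.2854,96.6177 57.6796,98.6274 71.3179,118.9526 63.9303,142.2880 41.0799,151.0616 19.9735,138.6666 16.5046,114.4368" fill="none" stroke="#ff0000"/>
  <polyline points="20.9289,42.6289 104.9796,198.2133 10.6878,126.5399 95.4113,96.6497 125.4057,14.3126" fill="none" stroke="#000000"/>
  <polyline points="13.8486,83.5363 73.2023,111.9640 67.8709,171.1755 20.8392,82.1427" fill="none" stroke="#ff0000"/>
</svg>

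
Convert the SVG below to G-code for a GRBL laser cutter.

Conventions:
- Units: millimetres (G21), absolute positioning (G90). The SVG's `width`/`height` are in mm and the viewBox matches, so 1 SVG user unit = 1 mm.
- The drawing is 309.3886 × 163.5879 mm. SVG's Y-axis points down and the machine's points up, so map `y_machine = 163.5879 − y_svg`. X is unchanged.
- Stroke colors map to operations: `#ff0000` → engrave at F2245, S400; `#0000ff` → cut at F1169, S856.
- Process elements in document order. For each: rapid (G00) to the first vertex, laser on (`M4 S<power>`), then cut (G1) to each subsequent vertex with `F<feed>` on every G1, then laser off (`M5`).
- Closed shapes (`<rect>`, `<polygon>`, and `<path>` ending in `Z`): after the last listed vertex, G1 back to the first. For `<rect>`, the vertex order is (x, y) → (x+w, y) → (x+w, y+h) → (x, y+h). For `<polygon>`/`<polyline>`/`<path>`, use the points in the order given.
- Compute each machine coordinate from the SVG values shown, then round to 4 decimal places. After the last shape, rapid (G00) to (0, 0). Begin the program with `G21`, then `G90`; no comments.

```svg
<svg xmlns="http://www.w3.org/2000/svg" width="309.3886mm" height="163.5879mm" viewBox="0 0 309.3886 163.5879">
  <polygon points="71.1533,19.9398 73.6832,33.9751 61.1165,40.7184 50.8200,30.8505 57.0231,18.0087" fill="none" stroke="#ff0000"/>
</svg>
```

1 u = 1 mm; y_m = 163.5879 − y.

[1] `<polygon>` regular polygon, #ff0000→engrave S400 F2245: (71.1533,143.6481) → (73.6832,129.6128) → (61.1165,122.8695) → (50.8200,132.7374) → (57.0231,145.5792) → (71.1533,143.6481) (closed)

G21
G90
G00 X71.1533 Y143.6481
M4 S400
G1 X73.6832 Y129.6128 F2245
G1 X61.1165 Y122.8695 F2245
G1 X50.8200 Y132.7374 F2245
G1 X57.0231 Y145.5792 F2245
G1 X71.1533 Y143.6481 F2245
M5
G00 X0.0000 Y0.0000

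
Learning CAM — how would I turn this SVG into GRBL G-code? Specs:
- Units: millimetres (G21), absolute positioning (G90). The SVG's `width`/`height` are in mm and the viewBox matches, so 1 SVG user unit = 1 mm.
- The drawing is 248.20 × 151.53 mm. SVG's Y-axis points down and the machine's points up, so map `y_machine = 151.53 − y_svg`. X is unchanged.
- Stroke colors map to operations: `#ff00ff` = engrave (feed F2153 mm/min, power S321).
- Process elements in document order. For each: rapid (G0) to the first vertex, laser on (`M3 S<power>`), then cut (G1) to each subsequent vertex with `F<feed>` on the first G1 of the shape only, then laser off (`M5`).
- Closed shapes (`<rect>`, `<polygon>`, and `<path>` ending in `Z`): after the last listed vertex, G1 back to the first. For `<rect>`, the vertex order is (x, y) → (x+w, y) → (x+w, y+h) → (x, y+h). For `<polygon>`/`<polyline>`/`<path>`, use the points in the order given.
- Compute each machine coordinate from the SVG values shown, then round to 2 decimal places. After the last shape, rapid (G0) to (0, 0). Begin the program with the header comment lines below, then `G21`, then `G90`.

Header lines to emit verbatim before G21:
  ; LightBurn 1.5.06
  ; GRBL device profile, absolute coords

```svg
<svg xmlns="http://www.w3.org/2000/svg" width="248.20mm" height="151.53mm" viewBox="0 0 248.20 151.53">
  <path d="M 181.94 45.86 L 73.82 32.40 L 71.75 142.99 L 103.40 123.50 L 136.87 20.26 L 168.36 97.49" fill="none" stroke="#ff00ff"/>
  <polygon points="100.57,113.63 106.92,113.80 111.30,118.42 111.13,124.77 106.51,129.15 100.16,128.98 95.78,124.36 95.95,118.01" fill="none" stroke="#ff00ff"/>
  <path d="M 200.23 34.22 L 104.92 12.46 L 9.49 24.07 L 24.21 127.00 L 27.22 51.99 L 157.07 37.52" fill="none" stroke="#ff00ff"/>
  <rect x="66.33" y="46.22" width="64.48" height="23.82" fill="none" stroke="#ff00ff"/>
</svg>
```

; LightBurn 1.5.06
; GRBL device profile, absolute coords
G21
G90
G0 X181.94 Y105.67
M3 S321
G1 X73.82 Y119.13 F2153
G1 X71.75 Y8.54
G1 X103.40 Y28.03
G1 X136.87 Y131.27
G1 X168.36 Y54.04
M5
G0 X100.57 Y37.90
M3 S321
G1 X106.92 Y37.73 F2153
G1 X111.30 Y33.11
G1 X111.13 Y26.76
G1 X106.51 Y22.38
G1 X100.16 Y22.55
G1 X95.78 Y27.17
G1 X95.95 Y33.52
G1 X100.57 Y37.90
M5
G0 X200.23 Y117.31
M3 S321
G1 X104.92 Y139.07 F2153
G1 X9.49 Y127.46
G1 X24.21 Y24.53
G1 X27.22 Y99.54
G1 X157.07 Y114.01
M5
G0 X66.33 Y105.31
M3 S321
G1 X130.81 Y105.31 F2153
G1 X130.81 Y81.49
G1 X66.33 Y81.49
G1 X66.33 Y105.31
M5
G0 X0.00 Y0.00

1 u = 1 mm; y_m = 151.53 − y.

[1] `<path>` open polyline, #ff00ff→engrave S321 F2153: (181.94,105.67) → (73.82,119.13) → (71.75,8.54) → (103.40,28.03) → (136.87,131.27) → (168.36,54.04)

[2] `<polygon>` regular polygon, #ff00ff→engrave S321 F2153: (100.57,37.90) → (106.92,37.73) → (111.30,33.11) → (111.13,26.76) → (106.51,22.38) → (100.16,22.55) → (95.78,27.17) → (95.95,33.52) → (100.57,37.90) (closed)

[3] `<path>` open polyline, #ff00ff→engrave S321 F2153: (200.23,117.31) → (104.92,139.07) → (9.49,127.46) → (24.21,24.53) → (27.22,99.54) → (157.07,114.01)

[4] `<rect>` rectangle, #ff00ff→engrave S321 F2153: (66.33,105.31) → (130.81,105.31) → (130.81,81.49) → (66.33,81.49) → (66.33,105.31) (closed)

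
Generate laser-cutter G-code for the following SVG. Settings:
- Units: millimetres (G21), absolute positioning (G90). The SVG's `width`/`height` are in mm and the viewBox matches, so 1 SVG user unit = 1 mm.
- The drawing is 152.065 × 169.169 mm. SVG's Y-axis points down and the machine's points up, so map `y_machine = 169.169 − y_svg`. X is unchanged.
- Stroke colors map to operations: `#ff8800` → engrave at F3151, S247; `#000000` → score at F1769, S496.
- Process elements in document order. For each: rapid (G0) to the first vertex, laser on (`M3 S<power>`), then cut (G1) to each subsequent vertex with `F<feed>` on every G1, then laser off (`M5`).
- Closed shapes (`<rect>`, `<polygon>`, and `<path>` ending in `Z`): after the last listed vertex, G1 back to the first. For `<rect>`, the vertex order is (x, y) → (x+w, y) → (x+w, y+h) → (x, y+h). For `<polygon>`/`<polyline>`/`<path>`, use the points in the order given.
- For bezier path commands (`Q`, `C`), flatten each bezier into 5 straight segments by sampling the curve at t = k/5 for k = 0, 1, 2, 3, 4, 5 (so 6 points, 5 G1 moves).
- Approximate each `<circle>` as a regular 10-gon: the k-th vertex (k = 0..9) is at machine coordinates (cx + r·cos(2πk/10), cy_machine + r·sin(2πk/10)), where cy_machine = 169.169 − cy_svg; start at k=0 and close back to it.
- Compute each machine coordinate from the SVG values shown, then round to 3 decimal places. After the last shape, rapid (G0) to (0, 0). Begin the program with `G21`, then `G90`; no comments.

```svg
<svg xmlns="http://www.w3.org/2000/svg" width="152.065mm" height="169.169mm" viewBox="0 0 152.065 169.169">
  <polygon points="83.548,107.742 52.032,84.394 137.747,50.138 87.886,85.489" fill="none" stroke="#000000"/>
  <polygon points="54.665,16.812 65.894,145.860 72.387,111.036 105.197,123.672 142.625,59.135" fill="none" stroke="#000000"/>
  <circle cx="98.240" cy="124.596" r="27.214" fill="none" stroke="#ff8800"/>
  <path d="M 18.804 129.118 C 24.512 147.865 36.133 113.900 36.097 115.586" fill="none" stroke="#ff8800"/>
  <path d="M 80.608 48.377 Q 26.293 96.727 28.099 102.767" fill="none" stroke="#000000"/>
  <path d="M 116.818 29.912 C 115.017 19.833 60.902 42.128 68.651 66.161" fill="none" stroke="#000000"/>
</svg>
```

viewBox `0 0 152.065 169.169` with mm width/height → 1 unit = 1 mm. Flip: y_m = 169.169 − y_svg.

**Shape 1** — `<polygon>` closed polygon, stroke `#000000` → score (S496, F1769). Machine vertices: (83.548,61.427) → (52.032,84.775) → (137.747,119.031) → (87.886,83.680) → (83.548,61.427). Closed: final G1 returns to the first vertex.

**Shape 2** — `<polygon>` closed polygon, stroke `#000000` → score (S496, F1769). Machine vertices: (54.665,152.357) → (65.894,23.309) → (72.387,58.133) → (105.197,45.497) → (142.625,110.034) → (54.665,152.357). Closed: final G1 returns to the first vertex.

**Shape 3** — `<circle>` circle, stroke `#ff8800` → engrave (S247, F3151). Machine vertices: (125.454,44.573) → (120.257,60.569) → (106.650,70.455) → (89.830,70.455) → (76.223,60.569) → (71.026,44.573) → (76.223,28.577) → (89.830,18.691) → (106.650,18.691) → (120.257,28.577) → (125.454,44.573). Closed: final G1 returns to the first vertex.

**Shape 4** — `<path>` cubic bezier, stroke `#ff8800` → engrave (S247, F3151). Control points (SVG): P0=(18.804,129.118), P1=(24.512,147.865), P2=(36.133,113.900), P3=(36.097,115.586); sampled at t=k/5. Machine vertices: (18.804,40.051) → (22.798,34.421) → (27.367,37.201) → (31.669,44.149) → (34.860,51.023) → (36.097,53.583). Open path.

**Shape 5** — `<path>` quadratic bezier, stroke `#000000` → score (S496, F1769). Control points (SVG): P0=(80.608,48.377), P1=(26.293,96.727), P2=(28.099,102.767); sampled at t=k/5. Machine vertices: (80.608,120.792) → (61.127,103.144) → (46.135,88.882) → (35.634,78.004) → (29.621,70.510) → (28.099,66.402). Open path.

**Shape 6** — `<path>` cubic bezier, stroke `#000000` → score (S496, F1769). Control points (SVG): P0=(116.818,29.912), P1=(115.017,19.833), P2=(60.902,42.128), P3=(68.651,66.161); sampled at t=k/5. Machine vertices: (116.818,139.257) → (110.373,141.665) → (96.853,137.773) → (81.740,129.053) → (70.512,116.974) → (68.651,103.008). Open path.

G21
G90
G0 X83.548 Y61.427
M3 S496
G1 X52.032 Y84.775 F1769
G1 X137.747 Y119.031 F1769
G1 X87.886 Y83.680 F1769
G1 X83.548 Y61.427 F1769
M5
G0 X54.665 Y152.357
M3 S496
G1 X65.894 Y23.309 F1769
G1 X72.387 Y58.133 F1769
G1 X105.197 Y45.497 F1769
G1 X142.625 Y110.034 F1769
G1 X54.665 Y152.357 F1769
M5
G0 X125.454 Y44.573
M3 S247
G1 X120.257 Y60.569 F3151
G1 X106.650 Y70.455 F3151
G1 X89.830 Y70.455 F3151
G1 X76.223 Y60.569 F3151
G1 X71.026 Y44.573 F3151
G1 X76.223 Y28.577 F3151
G1 X89.830 Y18.691 F3151
G1 X106.650 Y18.691 F3151
G1 X120.257 Y28.577 F3151
G1 X125.454 Y44.573 F3151
M5
G0 X18.804 Y40.051
M3 S247
G1 X22.798 Y34.421 F3151
G1 X27.367 Y37.201 F3151
G1 X31.669 Y44.149 F3151
G1 X34.860 Y51.023 F3151
G1 X36.097 Y53.583 F3151
M5
G0 X80.608 Y120.792
M3 S496
G1 X61.127 Y103.144 F1769
G1 X46.135 Y88.882 F1769
G1 X35.634 Y78.004 F1769
G1 X29.621 Y70.510 F1769
G1 X28.099 Y66.402 F1769
M5
G0 X116.818 Y139.257
M3 S496
G1 X110.373 Y141.665 F1769
G1 X96.853 Y137.773 F1769
G1 X81.740 Y129.053 F1769
G1 X70.512 Y116.974 F1769
G1 X68.651 Y103.008 F1769
M5
G0 X0.000 Y0.000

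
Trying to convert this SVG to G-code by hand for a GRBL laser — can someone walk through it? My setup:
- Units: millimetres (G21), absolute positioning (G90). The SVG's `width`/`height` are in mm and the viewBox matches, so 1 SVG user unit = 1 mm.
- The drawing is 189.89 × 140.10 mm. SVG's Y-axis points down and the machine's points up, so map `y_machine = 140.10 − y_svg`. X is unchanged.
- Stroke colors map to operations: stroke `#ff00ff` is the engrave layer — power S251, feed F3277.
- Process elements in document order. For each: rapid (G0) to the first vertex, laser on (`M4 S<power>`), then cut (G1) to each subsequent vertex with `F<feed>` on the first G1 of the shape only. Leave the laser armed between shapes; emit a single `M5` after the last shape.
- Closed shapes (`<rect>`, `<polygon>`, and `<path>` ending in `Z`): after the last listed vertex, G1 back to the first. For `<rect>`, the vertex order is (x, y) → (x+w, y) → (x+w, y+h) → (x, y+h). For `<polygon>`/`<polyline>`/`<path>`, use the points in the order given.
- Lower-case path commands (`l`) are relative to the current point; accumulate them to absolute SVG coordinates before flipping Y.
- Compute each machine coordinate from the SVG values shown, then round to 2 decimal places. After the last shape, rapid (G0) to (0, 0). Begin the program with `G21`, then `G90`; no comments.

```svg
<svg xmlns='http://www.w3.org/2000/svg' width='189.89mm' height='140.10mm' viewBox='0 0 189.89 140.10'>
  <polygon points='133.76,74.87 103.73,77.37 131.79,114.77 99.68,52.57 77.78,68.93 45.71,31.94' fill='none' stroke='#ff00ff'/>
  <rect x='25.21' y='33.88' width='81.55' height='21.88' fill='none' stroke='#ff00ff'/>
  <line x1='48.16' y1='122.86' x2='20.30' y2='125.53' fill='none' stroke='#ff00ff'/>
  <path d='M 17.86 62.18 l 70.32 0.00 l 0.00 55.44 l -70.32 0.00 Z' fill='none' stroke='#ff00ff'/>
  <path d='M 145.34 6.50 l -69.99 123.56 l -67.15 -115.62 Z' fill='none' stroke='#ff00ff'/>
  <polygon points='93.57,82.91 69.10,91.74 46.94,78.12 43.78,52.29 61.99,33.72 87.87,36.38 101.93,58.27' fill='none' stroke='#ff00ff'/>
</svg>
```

Since the viewBox matches the mm dimensions, user units are millimetres directly. The only transform is the Y-flip y_m = 140.10 − y_svg.

Shape 1 is a closed polygon drawn with `<polygon>`. Its stroke #ff00ff means engrave at S251, F3277. After flipping Y the toolpath is (133.76,65.23) → (103.73,62.73) → (131.79,25.33) → (99.68,87.53) → (77.78,71.17) → (45.71,108.16) → (133.76,65.23), returning to the start.

Shape 2 is a rectangle drawn with `<rect>`. Its stroke #ff00ff means engrave at S251, F3277. After flipping Y the toolpath is (25.21,106.22) → (106.76,106.22) → (106.76,84.34) → (25.21,84.34) → (25.21,106.22), returning to the start.

Shape 3 is a line segment drawn with `<line>`. Its stroke #ff00ff means engrave at S251, F3277. After flipping Y the toolpath is (48.16,17.24) → (20.30,14.57).

Shape 4 is a rectangle drawn with `<path>`. Its stroke #ff00ff means engrave at S251, F3277. After flipping Y the toolpath is (17.86,77.92) → (88.18,77.92) → (88.18,22.48) → (17.86,22.48) → (17.86,77.92), returning to the start.

Shape 5 is a closed polygon drawn with `<path>`. Its stroke #ff00ff means engrave at S251, F3277. After flipping Y the toolpath is (145.34,133.60) → (75.35,10.04) → (8.20,125.66) → (145.34,133.60), returning to the start.

Shape 6 is a regular polygon drawn with `<polygon>`. Its stroke #ff00ff means engrave at S251, F3277. After flipping Y the toolpath is (93.57,57.19) → (69.10,48.36) → (46.94,61.98) → (43.78,87.81) → (61.99,106.38) → (87.87,103.72) → (101.93,81.83) → (93.57,57.19), returning to the start.

G21
G90
G0 X133.76 Y65.23
M4 S251
G1 X103.73 Y62.73 F3277
G1 X131.79 Y25.33
G1 X99.68 Y87.53
G1 X77.78 Y71.17
G1 X45.71 Y108.16
G1 X133.76 Y65.23
G0 X25.21 Y106.22
M4 S251
G1 X106.76 Y106.22 F3277
G1 X106.76 Y84.34
G1 X25.21 Y84.34
G1 X25.21 Y106.22
G0 X48.16 Y17.24
M4 S251
G1 X20.30 Y14.57 F3277
G0 X17.86 Y77.92
M4 S251
G1 X88.18 Y77.92 F3277
G1 X88.18 Y22.48
G1 X17.86 Y22.48
G1 X17.86 Y77.92
G0 X145.34 Y133.60
M4 S251
G1 X75.35 Y10.04 F3277
G1 X8.20 Y125.66
G1 X145.34 Y133.60
G0 X93.57 Y57.19
M4 S251
G1 X69.10 Y48.36 F3277
G1 X46.94 Y61.98
G1 X43.78 Y87.81
G1 X61.99 Y106.38
G1 X87.87 Y103.72
G1 X101.93 Y81.83
G1 X93.57 Y57.19
M5
G0 X0.00 Y0.00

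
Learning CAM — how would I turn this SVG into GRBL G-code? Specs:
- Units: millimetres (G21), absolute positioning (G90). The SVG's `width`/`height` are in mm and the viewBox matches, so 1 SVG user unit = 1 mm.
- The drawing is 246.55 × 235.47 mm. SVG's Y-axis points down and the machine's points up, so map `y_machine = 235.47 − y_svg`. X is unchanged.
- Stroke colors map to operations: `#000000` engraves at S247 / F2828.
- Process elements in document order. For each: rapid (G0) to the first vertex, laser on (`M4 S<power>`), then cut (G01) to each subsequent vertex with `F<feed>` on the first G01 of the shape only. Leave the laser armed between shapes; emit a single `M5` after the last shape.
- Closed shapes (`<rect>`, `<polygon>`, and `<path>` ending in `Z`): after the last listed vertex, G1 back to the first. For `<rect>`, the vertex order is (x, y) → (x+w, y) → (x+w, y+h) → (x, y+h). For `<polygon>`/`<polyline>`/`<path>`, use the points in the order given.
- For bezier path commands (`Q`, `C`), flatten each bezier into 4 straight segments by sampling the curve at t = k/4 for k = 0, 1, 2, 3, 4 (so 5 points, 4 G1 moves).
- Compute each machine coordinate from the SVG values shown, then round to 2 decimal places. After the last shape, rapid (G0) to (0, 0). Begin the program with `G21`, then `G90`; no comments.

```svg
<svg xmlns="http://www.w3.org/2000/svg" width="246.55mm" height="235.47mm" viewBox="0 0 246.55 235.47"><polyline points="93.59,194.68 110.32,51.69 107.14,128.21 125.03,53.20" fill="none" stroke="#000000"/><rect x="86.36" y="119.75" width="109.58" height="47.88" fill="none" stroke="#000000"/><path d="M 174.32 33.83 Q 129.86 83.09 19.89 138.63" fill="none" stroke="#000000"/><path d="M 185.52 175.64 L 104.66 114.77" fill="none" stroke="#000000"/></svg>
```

viewBox `0 0 246.55 235.47` with mm width/height → 1 unit = 1 mm. Flip: y_m = 235.47 − y_svg.

**Shape 1** — `<polyline>` open polyline, stroke `#000000` → engrave (S247, F2828). Machine vertices: (93.59,40.79) → (110.32,183.78) → (107.14,107.26) → (125.03,182.27). Open path.

**Shape 2** — `<rect>` rectangle, stroke `#000000` → engrave (S247, F2828). Machine vertices: (86.36,115.72) → (195.94,115.72) → (195.94,67.84) → (86.36,67.84) → (86.36,115.72). Closed: final G1 returns to the first vertex.

**Shape 3** — `<path>` quadratic bezier, stroke `#000000` → engrave (S247, F2828). Control points (SVG): P0=(174.32,33.83), P1=(129.86,83.09), P2=(19.89,138.63); sampled at t=k/4. Machine vertices: (174.32,201.64) → (148.00,176.62) → (113.48,150.81) → (70.78,124.22) → (19.89,96.84). Open path.

**Shape 4** — `<path>` line segment, stroke `#000000` → engrave (S247, F2828). Machine vertices: (185.52,59.83) → (104.66,120.70). Open path.

G21
G90
G0 X93.59 Y40.79
M4 S247
G01 X110.32 Y183.78 F2828
G01 X107.14 Y107.26
G01 X125.03 Y182.27
G0 X86.36 Y115.72
M4 S247
G01 X195.94 Y115.72 F2828
G01 X195.94 Y67.84
G01 X86.36 Y67.84
G01 X86.36 Y115.72
G0 X174.32 Y201.64
M4 S247
G01 X148.00 Y176.62 F2828
G01 X113.48 Y150.81
G01 X70.78 Y124.22
G01 X19.89 Y96.84
G0 X185.52 Y59.83
M4 S247
G01 X104.66 Y120.70 F2828
M5
G0 X0.00 Y0.00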